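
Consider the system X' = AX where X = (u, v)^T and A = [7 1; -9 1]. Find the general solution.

u(t) = K_1e^(4t) + K_2te^(4t), v(t) = -3K_1e^(4t) - 3K_2te^(4t) + K_2e^(4t)

Coefficient matrix A = [[7, 1], [-9, 1]].
Characteristic polynomial det(A - λI) = λ^2 - 8λ + 16 = 0.
Single eigenvalue λ = 4 with algebraic multiplicity 2.
Eigenvector v = (1,-3); generalized eigenvector w with (A-λI)w=v is (0,1).
General solution: e^(4t)[K_1·v + K_2·(t·v + w)].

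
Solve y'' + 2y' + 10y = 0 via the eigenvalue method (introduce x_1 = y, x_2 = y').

Let x_1 = y, x_2 = y'. Then x_1' = x_2 and x_2' = -10x_1 - 2x_2.
A = [[0,1],[-10,-2]]; det(A-λI) = λ^2 + 2λ + 10.
Eigenvalues λ = -1 ± 3i.

y(t) = K_1e^(-t)cos(3t) + K_2e^(-t)sin(3t)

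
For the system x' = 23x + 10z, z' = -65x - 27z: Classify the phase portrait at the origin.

stable spiral

A = [[23,10],[-65,-27]]; det(A-λI) = λ^2 + 4λ + 29.
λ = -2 ± 5i: negative real part.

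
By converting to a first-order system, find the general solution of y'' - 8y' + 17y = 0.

Let x_1 = y, x_2 = y'. Then x_1' = x_2 and x_2' = -17x_1 + 8x_2.
A = [[0,1],[-17,8]]; det(A-λI) = λ^2 - 8λ + 17.
Eigenvalues λ = 4 ± i.

y(t) = C_1e^(4t)cos(t) + C_2e^(4t)sin(t)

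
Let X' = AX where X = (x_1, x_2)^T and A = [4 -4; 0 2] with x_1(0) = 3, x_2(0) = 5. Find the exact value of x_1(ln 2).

-72

A = [[4,-4],[0,2]]; eigenvalues λ = 4, 2.
Eigenvectors: (-1,0) for λ=4, (2,1) for λ=2.
From the initial condition, c_1 = 7, c_2 = 5.
x_1(ln 2) = (7)(2^4)(-1) + (5)(2^2)(2) = -72.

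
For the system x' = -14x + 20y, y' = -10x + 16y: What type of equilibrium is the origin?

saddle

A = [[-14,20],[-10,16]]; det(A-λI) = λ^2 - 2λ - 24.
λ = -4, 6: opposite signs.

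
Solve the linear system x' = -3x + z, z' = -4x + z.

Coefficient matrix A = [[-3, 1], [-4, 1]].
Characteristic polynomial det(A - λI) = λ^2 + 2λ + 1 = 0.
Single eigenvalue λ = -1 with algebraic multiplicity 2.
Eigenvector v = (-1,-2); generalized eigenvector w with (A-λI)w=v is (1,1).
General solution: e^(-t)[C_1·v + C_2·(t·v + w)].

x(t) = -C_1e^(-t) - C_2te^(-t) + C_2e^(-t), z(t) = -2C_1e^(-t) - 2C_2te^(-t) + C_2e^(-t)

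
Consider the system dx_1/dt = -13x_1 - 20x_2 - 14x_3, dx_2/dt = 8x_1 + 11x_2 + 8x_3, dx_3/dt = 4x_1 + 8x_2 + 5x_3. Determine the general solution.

x_1(t) = K_1e^(t) - 3K_2e^(3t) + K_3e^(-t), x_2(t) = K_2e^(3t) - 2K_3e^(-t), x_3(t) = -K_1e^(t) + 2K_2e^(3t) + 2K_3e^(-t)

Coefficient matrix A = [[-13, -20, -14], [8, 11, 8], [4, 8, 5]].
det(A - λI) = 0 gives eigenvalues λ = 1, 3, -1.
For λ=1: eigenvector (1,0,-1).
For λ=3: eigenvector (-3,1,2).
For λ=-1: eigenvector (1,-2,2).
General solution: K_1e^(t)(1,0,-1) + K_2e^(3t)(-3,1,2) + K_3e^(-t)(1,-2,2).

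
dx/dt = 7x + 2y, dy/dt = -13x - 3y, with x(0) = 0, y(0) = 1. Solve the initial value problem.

Coefficient matrix A = [[7, 2], [-13, -3]].
Characteristic polynomial det(A - λI) = λ^2 - 4λ + 5 = 0.
Eigenvalues λ = 2 ± i (complex conjugate pair).
For λ=2+i: an eigenvector is (-1,3) - i(1,-2) = (-1 - i, 3 + 2i).
A real fundamental pair from Re and Im of e^((2+i)t)v: X_1 = e^(2t)(cos(t)·(-1,3) + sin(t)·(1,-2)), X_2 = e^(2t)(sin(t)·(-1,3) - cos(t)·(1,-2)).
General solution: K_1X_1 + K_2X_2.
Applying x(0)=0, y(0)=1 gives K_1=1, K_2=-1.

x(t) = 2e^(2t)sin(t), y(t) = -5e^(2t)sin(t) + e^(2t)cos(t)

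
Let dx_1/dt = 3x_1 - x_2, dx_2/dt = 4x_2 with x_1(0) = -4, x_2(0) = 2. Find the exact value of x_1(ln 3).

A = [[3,-1],[0,4]]; eigenvalues λ = 4, 3.
Eigenvectors: (-1,1) for λ=4, (-1,0) for λ=3.
From the initial condition, c_1 = 2, c_2 = 2.
x_1(ln 3) = (2)(3^4)(-1) + (2)(3^3)(-1) = -216.

-216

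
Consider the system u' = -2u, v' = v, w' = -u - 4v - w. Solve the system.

Coefficient matrix A = [[-2, 0, 0], [0, 1, 0], [-1, -4, -1]].
det(A - λI) = 0 gives eigenvalues λ = -2, 1, -1.
For λ=-2: eigenvector (1,0,1).
For λ=1: eigenvector (0,1,-2).
For λ=-1: eigenvector (0,0,1).
General solution: C_1e^(-2t)(1,0,1) + C_2e^(t)(0,1,-2) + C_3e^(-t)(0,0,1).

u(t) = C_1e^(-2t), v(t) = C_2e^(t), w(t) = C_1e^(-2t) - 2C_2e^(t) + C_3e^(-t)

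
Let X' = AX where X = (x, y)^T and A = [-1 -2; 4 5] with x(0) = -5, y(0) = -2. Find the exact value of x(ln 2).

32

A = [[-1,-2],[4,5]]; eigenvalues λ = 3, 1.
Eigenvectors: (-1,2) for λ=3, (-1,1) for λ=1.
From the initial condition, c_1 = -7, c_2 = 12.
x(ln 2) = (-7)(2^3)(-1) + (12)(2^1)(-1) = 32.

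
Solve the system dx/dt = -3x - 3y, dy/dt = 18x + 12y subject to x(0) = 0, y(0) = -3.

Coefficient matrix A = [[-3, -3], [18, 12]].
Characteristic polynomial det(A - λI) = λ^2 - 9λ + 18 = 0.
Eigenvalues λ = 3, 6.
For λ=3: (A-λI) row 1 is [-6, -3], so an eigenvector is (-1, 2).
For λ=6: (A-λI) row 1 is [-9, -3], so an eigenvector is (-1, 3).
General solution: C_1e^(3t)(-1,2) + C_2e^(6t)(-1,3).
Applying x(0)=0, y(0)=-3 gives C_1=3, C_2=-3.

x(t) = 3e^(6t) - 3e^(3t), y(t) = -9e^(6t) + 6e^(3t)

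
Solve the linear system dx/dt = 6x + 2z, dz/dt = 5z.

Coefficient matrix A = [[6, 2], [0, 5]].
Characteristic polynomial det(A - λI) = λ^2 - 11λ + 30 = 0.
Eigenvalues λ = 5, 6.
For λ=5: (A-λI) row 1 is [1, 2], so an eigenvector is (2, -1).
For λ=6: (A-λI) row 1 is [0, 2], so an eigenvector is (1, 0).
General solution: c_1e^(5t)(2,-1) + c_2e^(6t)(1,0).

x(t) = 2c_1e^(5t) + c_2e^(6t), z(t) = -c_1e^(5t)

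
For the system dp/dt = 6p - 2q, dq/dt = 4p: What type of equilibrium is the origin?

unstable node

A = [[6,-2],[4,0]]; det(A-λI) = λ^2 - 6λ + 8.
λ = 4, 2: both positive.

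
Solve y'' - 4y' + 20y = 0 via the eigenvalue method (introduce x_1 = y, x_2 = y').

y(t) = C_1e^(2t)cos(4t) + C_2e^(2t)sin(4t)

Let x_1 = y, x_2 = y'. Then x_1' = x_2 and x_2' = -20x_1 + 4x_2.
A = [[0,1],[-20,4]]; det(A-λI) = λ^2 - 4λ + 20.
Eigenvalues λ = 2 ± 4i.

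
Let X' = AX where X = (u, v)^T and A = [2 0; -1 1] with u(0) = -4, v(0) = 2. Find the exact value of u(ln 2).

A = [[2,0],[-1,1]]; eigenvalues λ = 2, 1.
Eigenvectors: (-1,1) for λ=2, (0,1) for λ=1.
From the initial condition, c_1 = 4, c_2 = -2.
u(ln 2) = (4)(2^2)(-1) + (-2)(2^1)(0) = -16.

-16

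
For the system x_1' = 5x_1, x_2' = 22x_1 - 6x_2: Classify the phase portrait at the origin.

A = [[5,0],[22,-6]]; det(A-λI) = λ^2 + λ - 30.
λ = -6, 5: opposite signs.

saddle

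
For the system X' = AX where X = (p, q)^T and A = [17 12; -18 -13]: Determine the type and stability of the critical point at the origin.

saddle

A = [[17,12],[-18,-13]]; det(A-λI) = λ^2 - 4λ - 5.
λ = 5, -1: opposite signs.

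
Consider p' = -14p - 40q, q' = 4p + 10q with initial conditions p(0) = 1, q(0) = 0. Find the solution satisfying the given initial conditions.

p(t) = -3e^(-2t)sin(4t) + e^(-2t)cos(4t), q(t) = e^(-2t)sin(4t)

Coefficient matrix A = [[-14, -40], [4, 10]].
Characteristic polynomial det(A - λI) = λ^2 + 4λ + 20 = 0.
Eigenvalues λ = -2 ± 4i (complex conjugate pair).
For λ=-2+4i: an eigenvector is (-3,1) - i(-1,0) = (-3 + i, 1).
A real fundamental pair from Re and Im of e^((-2+4i)t)v: X_1 = e^(-2t)(cos(4t)·(-3,1) + sin(4t)·(-1,0)), X_2 = e^(-2t)(sin(4t)·(-3,1) - cos(4t)·(-1,0)).
General solution: C_1X_1 + C_2X_2.
Applying p(0)=1, q(0)=0 gives C_1=0, C_2=1.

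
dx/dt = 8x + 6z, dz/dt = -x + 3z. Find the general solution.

Coefficient matrix A = [[8, 6], [-1, 3]].
Characteristic polynomial det(A - λI) = λ^2 - 11λ + 30 = 0.
Eigenvalues λ = 5, 6.
For λ=5: (A-λI) row 1 is [3, 6], so an eigenvector is (-2, 1).
For λ=6: (A-λI) row 1 is [2, 6], so an eigenvector is (3, -1).
General solution: c_1e^(5t)(-2,1) + c_2e^(6t)(3,-1).

x(t) = -2c_1e^(5t) + 3c_2e^(6t), z(t) = c_1e^(5t) - c_2e^(6t)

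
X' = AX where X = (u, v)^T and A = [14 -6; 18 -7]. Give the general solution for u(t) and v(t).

Coefficient matrix A = [[14, -6], [18, -7]].
Characteristic polynomial det(A - λI) = λ^2 - 7λ + 10 = 0.
Eigenvalues λ = 5, 2.
For λ=5: (A-λI) row 1 is [9, -6], so an eigenvector is (-2, -3).
For λ=2: (A-λI) row 1 is [12, -6], so an eigenvector is (-1, -2).
General solution: c_1e^(5t)(-2,-3) + c_2e^(2t)(-1,-2).

u(t) = -2c_1e^(5t) - c_2e^(2t), v(t) = -3c_1e^(5t) - 2c_2e^(2t)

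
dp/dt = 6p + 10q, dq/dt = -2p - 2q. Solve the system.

p(t) = c_1e^(2t)sin(2t) - 2c_1e^(2t)cos(2t) - 2c_2e^(2t)sin(2t) - c_2e^(2t)cos(2t), q(t) = c_1e^(2t)cos(2t) + c_2e^(2t)sin(2t)

Coefficient matrix A = [[6, 10], [-2, -2]].
Characteristic polynomial det(A - λI) = λ^2 - 4λ + 8 = 0.
Eigenvalues λ = 2 ± 2i (complex conjugate pair).
For λ=2+2i: an eigenvector is (-2,1) - i(1,0) = (-2 - i, 1).
A real fundamental pair from Re and Im of e^((2+2i)t)v: X_1 = e^(2t)(cos(2t)·(-2,1) + sin(2t)·(1,0)), X_2 = e^(2t)(sin(2t)·(-2,1) - cos(2t)·(1,0)).
General solution: c_1X_1 + c_2X_2.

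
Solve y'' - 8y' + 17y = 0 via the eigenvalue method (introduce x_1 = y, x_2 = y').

Let x_1 = y, x_2 = y'. Then x_1' = x_2 and x_2' = -17x_1 + 8x_2.
A = [[0,1],[-17,8]]; det(A-λI) = λ^2 - 8λ + 17.
Eigenvalues λ = 4 ± i.

y(t) = C_1e^(4t)cos(t) + C_2e^(4t)sin(t)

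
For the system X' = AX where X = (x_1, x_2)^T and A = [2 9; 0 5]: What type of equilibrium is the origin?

A = [[2,9],[0,5]]; det(A-λI) = λ^2 - 7λ + 10.
λ = 2, 5: both positive.

unstable node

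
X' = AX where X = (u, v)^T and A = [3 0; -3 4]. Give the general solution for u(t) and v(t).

u(t) = -C_1e^(3t), v(t) = -3C_1e^(3t) + C_2e^(4t)

Coefficient matrix A = [[3, 0], [-3, 4]].
Characteristic polynomial det(A - λI) = λ^2 - 7λ + 12 = 0.
Eigenvalues λ = 3, 4.
For λ=3: (A-λI) row 2 is [-3, 1], so an eigenvector is (-1, -3).
For λ=4: (A-λI) row 1 is [-1, 0], so an eigenvector is (0, 1).
General solution: C_1e^(3t)(-1,-3) + C_2e^(4t)(0,1).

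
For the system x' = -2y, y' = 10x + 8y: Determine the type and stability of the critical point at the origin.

A = [[0,-2],[10,8]]; det(A-λI) = λ^2 - 8λ + 20.
λ = 4 ± 2i: positive real part.

unstable spiral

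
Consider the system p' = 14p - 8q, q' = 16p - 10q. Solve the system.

Coefficient matrix A = [[14, -8], [16, -10]].
Characteristic polynomial det(A - λI) = λ^2 - 4λ - 12 = 0.
Eigenvalues λ = -2, 6.
For λ=-2: (A-λI) row 1 is [16, -8], so an eigenvector is (-1, -2).
For λ=6: (A-λI) row 1 is [8, -8], so an eigenvector is (1, 1).
General solution: C_1e^(-2t)(-1,-2) + C_2e^(6t)(1,1).

p(t) = -C_1e^(-2t) + C_2e^(6t), q(t) = -2C_1e^(-2t) + C_2e^(6t)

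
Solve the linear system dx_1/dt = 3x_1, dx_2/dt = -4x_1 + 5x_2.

Coefficient matrix A = [[3, 0], [-4, 5]].
Characteristic polynomial det(A - λI) = λ^2 - 8λ + 15 = 0.
Eigenvalues λ = 5, 3.
For λ=5: (A-λI) row 1 is [-2, 0], so an eigenvector is (0, -1).
For λ=3: (A-λI) row 2 is [-4, 2], so an eigenvector is (-1, -2).
General solution: c_1e^(5t)(0,-1) + c_2e^(3t)(-1,-2).

x_1(t) = -c_2e^(3t), x_2(t) = -c_1e^(5t) - 2c_2e^(3t)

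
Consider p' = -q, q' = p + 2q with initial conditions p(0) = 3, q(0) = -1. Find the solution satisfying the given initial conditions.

Coefficient matrix A = [[0, -1], [1, 2]].
Characteristic polynomial det(A - λI) = λ^2 - 2λ + 1 = 0.
Single eigenvalue λ = 1 with algebraic multiplicity 2.
Eigenvector v = (1,-1); generalized eigenvector w with (A-λI)w=v is (0,-1).
General solution: e^(t)[K_1·v + K_2·(t·v + w)].
Applying p(0)=3, q(0)=-1 gives K_1=3, K_2=-2.

p(t) = -2te^(t) + 3e^(t), q(t) = 2te^(t) - e^(t)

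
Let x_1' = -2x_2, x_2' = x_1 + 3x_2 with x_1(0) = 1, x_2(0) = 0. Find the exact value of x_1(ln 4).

A = [[0,-2],[1,3]]; eigenvalues λ = 1, 2.
Eigenvectors: (-2,1) for λ=1, (1,-1) for λ=2.
From the initial condition, c_1 = -1, c_2 = -1.
x_1(ln 4) = (-1)(4^1)(-2) + (-1)(4^2)(1) = -8.

-8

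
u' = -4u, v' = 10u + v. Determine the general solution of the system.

u(t) = C_2e^(-4t), v(t) = C_1e^(t) - 2C_2e^(-4t)

Coefficient matrix A = [[-4, 0], [10, 1]].
Characteristic polynomial det(A - λI) = λ^2 + 3λ - 4 = 0.
Eigenvalues λ = 1, -4.
For λ=1: (A-λI) row 1 is [-5, 0], so an eigenvector is (0, 1).
For λ=-4: (A-λI) row 2 is [10, 5], so an eigenvector is (1, -2).
General solution: C_1e^(t)(0,1) + C_2e^(-4t)(1,-2).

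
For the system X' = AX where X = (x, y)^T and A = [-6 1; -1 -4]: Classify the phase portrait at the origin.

A = [[-6,1],[-1,-4]]; det(A-λI) = λ^2 + 10λ + 25.
repeated λ = -5 with a single eigenvector.

stable improper node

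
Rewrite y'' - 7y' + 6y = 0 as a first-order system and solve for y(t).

Let x_1 = y, x_2 = y'. Then x_1' = x_2 and x_2' = -6x_1 + 7x_2.
A = [[0,1],[-6,7]]; det(A-λI) = λ^2 - 7λ + 6.
Eigenvalues λ = 1, 6 with eigenvectors (1,1), (1,6).

y(t) = K_1e^(t) + K_2e^(6t)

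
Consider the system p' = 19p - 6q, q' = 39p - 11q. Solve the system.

Coefficient matrix A = [[19, -6], [39, -11]].
Characteristic polynomial det(A - λI) = λ^2 - 8λ + 25 = 0.
Eigenvalues λ = 4 ± 3i (complex conjugate pair).
For λ=4+3i: an eigenvector is (-1,-2) - i(-1,-3) = (-1 + i, -2 + 3i).
A real fundamental pair from Re and Im of e^((4+3i)t)v: X_1 = e^(4t)(cos(3t)·(-1,-2) + sin(3t)·(-1,-3)), X_2 = e^(4t)(sin(3t)·(-1,-2) - cos(3t)·(-1,-3)).
General solution: C_1X_1 + C_2X_2.

p(t) = -C_1e^(4t)sin(3t) - C_1e^(4t)cos(3t) - C_2e^(4t)sin(3t) + C_2e^(4t)cos(3t), q(t) = -3C_1e^(4t)sin(3t) - 2C_1e^(4t)cos(3t) - 2C_2e^(4t)sin(3t) + 3C_2e^(4t)cos(3t)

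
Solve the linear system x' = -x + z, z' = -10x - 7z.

x(t) = K_1e^(-4t)cos(t) + K_2e^(-4t)sin(t), z(t) = -K_1e^(-4t)sin(t) - 3K_1e^(-4t)cos(t) - 3K_2e^(-4t)sin(t) + K_2e^(-4t)cos(t)

Coefficient matrix A = [[-1, 1], [-10, -7]].
Characteristic polynomial det(A - λI) = λ^2 + 8λ + 17 = 0.
Eigenvalues λ = -4 ± i (complex conjugate pair).
For λ=-4+i: an eigenvector is (1,-3) - i(0,-1) = (1, -3 + i).
A real fundamental pair from Re and Im of e^((-4+i)t)v: X_1 = e^(-4t)(cos(t)·(1,-3) + sin(t)·(0,-1)), X_2 = e^(-4t)(sin(t)·(1,-3) - cos(t)·(0,-1)).
General solution: K_1X_1 + K_2X_2.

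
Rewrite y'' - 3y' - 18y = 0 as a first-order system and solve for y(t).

Let x_1 = y, x_2 = y'. Then x_1' = x_2 and x_2' = 18x_1 + 3x_2.
A = [[0,1],[18,3]]; det(A-λI) = λ^2 - 3λ - 18.
Eigenvalues λ = -3, 6 with eigenvectors (1,-3), (1,6).

y(t) = c_1e^(-3t) + c_2e^(6t)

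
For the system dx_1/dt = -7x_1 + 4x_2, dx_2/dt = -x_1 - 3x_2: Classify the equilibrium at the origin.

stable improper node

A = [[-7,4],[-1,-3]]; det(A-λI) = λ^2 + 10λ + 25.
repeated λ = -5 with a single eigenvector.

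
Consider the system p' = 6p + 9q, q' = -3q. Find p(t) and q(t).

p(t) = -c_1e^(-3t) + c_2e^(6t), q(t) = c_1e^(-3t)

Coefficient matrix A = [[6, 9], [0, -3]].
Characteristic polynomial det(A - λI) = λ^2 - 3λ - 18 = 0.
Eigenvalues λ = -3, 6.
For λ=-3: (A-λI) row 1 is [9, 9], so an eigenvector is (-1, 1).
For λ=6: (A-λI) row 1 is [0, 9], so an eigenvector is (1, 0).
General solution: c_1e^(-3t)(-1,1) + c_2e^(6t)(1,0).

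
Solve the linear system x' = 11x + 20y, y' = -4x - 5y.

x(t) = K_1e^(3t)sin(4t) - 2K_1e^(3t)cos(4t) - 2K_2e^(3t)sin(4t) - K_2e^(3t)cos(4t), y(t) = K_1e^(3t)cos(4t) + K_2e^(3t)sin(4t)

Coefficient matrix A = [[11, 20], [-4, -5]].
Characteristic polynomial det(A - λI) = λ^2 - 6λ + 25 = 0.
Eigenvalues λ = 3 ± 4i (complex conjugate pair).
For λ=3+4i: an eigenvector is (-2,1) - i(1,0) = (-2 - i, 1).
A real fundamental pair from Re and Im of e^((3+4i)t)v: X_1 = e^(3t)(cos(4t)·(-2,1) + sin(4t)·(1,0)), X_2 = e^(3t)(sin(4t)·(-2,1) - cos(4t)·(1,0)).
General solution: K_1X_1 + K_2X_2.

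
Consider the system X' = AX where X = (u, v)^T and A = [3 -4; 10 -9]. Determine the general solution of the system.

Coefficient matrix A = [[3, -4], [10, -9]].
Characteristic polynomial det(A - λI) = λ^2 + 6λ + 13 = 0.
Eigenvalues λ = -3 ± 2i (complex conjugate pair).
For λ=-3+2i: an eigenvector is (-1,-2) - i(1,1) = (-1 - i, -2 - i).
A real fundamental pair from Re and Im of e^((-3+2i)t)v: X_1 = e^(-3t)(cos(2t)·(-1,-2) + sin(2t)·(1,1)), X_2 = e^(-3t)(sin(2t)·(-1,-2) - cos(2t)·(1,1)).
General solution: K_1X_1 + K_2X_2.

u(t) = K_1e^(-3t)sin(2t) - K_1e^(-3t)cos(2t) - K_2e^(-3t)sin(2t) - K_2e^(-3t)cos(2t), v(t) = K_1e^(-3t)sin(2t) - 2K_1e^(-3t)cos(2t) - 2K_2e^(-3t)sin(2t) - K_2e^(-3t)cos(2t)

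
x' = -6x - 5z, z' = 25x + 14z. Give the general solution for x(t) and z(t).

Coefficient matrix A = [[-6, -5], [25, 14]].
Characteristic polynomial det(A - λI) = λ^2 - 8λ + 41 = 0.
Eigenvalues λ = 4 ± 5i (complex conjugate pair).
For λ=4+5i: an eigenvector is (0,1) - i(-1,2) = (0 + i, 1 - 2i).
A real fundamental pair from Re and Im of e^((4+5i)t)v: X_1 = e^(4t)(cos(5t)·(0,1) + sin(5t)·(-1,2)), X_2 = e^(4t)(sin(5t)·(0,1) - cos(5t)·(-1,2)).
General solution: C_1X_1 + C_2X_2.

x(t) = -C_1e^(4t)sin(5t) + C_2e^(4t)cos(5t), z(t) = 2C_1e^(4t)sin(5t) + C_1e^(4t)cos(5t) + C_2e^(4t)sin(5t) - 2C_2e^(4t)cos(5t)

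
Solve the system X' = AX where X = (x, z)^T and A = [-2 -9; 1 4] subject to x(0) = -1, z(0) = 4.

x(t) = -33te^(t) - e^(t), z(t) = 11te^(t) + 4e^(t)

Coefficient matrix A = [[-2, -9], [1, 4]].
Characteristic polynomial det(A - λI) = λ^2 - 2λ + 1 = 0.
Single eigenvalue λ = 1 with algebraic multiplicity 2.
Eigenvector v = (3,-1); generalized eigenvector w with (A-λI)w=v is (2,-1).
General solution: e^(t)[K_1·v + K_2·(t·v + w)].
Applying x(0)=-1, z(0)=4 gives K_1=7, K_2=-11.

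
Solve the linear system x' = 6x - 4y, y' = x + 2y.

Coefficient matrix A = [[6, -4], [1, 2]].
Characteristic polynomial det(A - λI) = λ^2 - 8λ + 16 = 0.
Single eigenvalue λ = 4 with algebraic multiplicity 2.
Eigenvector v = (-2,-1); generalized eigenvector w with (A-λI)w=v is (-3,-1).
General solution: e^(4t)[C_1·v + C_2·(t·v + w)].

x(t) = -2C_1e^(4t) - 2C_2te^(4t) - 3C_2e^(4t), y(t) = -C_1e^(4t) - C_2te^(4t) - C_2e^(4t)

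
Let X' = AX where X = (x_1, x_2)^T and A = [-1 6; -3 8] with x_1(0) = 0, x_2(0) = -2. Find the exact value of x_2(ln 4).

-4064

A = [[-1,6],[-3,8]]; eigenvalues λ = 2, 5.
Eigenvectors: (2,1) for λ=2, (-1,-1) for λ=5.
From the initial condition, c_1 = 2, c_2 = 4.
x_2(ln 4) = (2)(4^2)(1) + (4)(4^5)(-1) = -4064.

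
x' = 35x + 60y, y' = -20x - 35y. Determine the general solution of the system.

Coefficient matrix A = [[35, 60], [-20, -35]].
Characteristic polynomial det(A - λI) = λ^2 - 25 = 0.
Eigenvalues λ = 5, -5.
For λ=5: (A-λI) row 1 is [30, 60], so an eigenvector is (2, -1).
For λ=-5: (A-λI) row 1 is [40, 60], so an eigenvector is (3, -2).
General solution: c_1e^(5t)(2,-1) + c_2e^(-5t)(3,-2).

x(t) = 2c_1e^(5t) + 3c_2e^(-5t), y(t) = -c_1e^(5t) - 2c_2e^(-5t)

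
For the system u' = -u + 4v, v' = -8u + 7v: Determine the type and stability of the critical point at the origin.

unstable spiral

A = [[-1,4],[-8,7]]; det(A-λI) = λ^2 - 6λ + 25.
λ = 3 ± 4i: positive real part.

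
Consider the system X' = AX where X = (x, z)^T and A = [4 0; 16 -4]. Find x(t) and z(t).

Coefficient matrix A = [[4, 0], [16, -4]].
Characteristic polynomial det(A - λI) = λ^2 - 16 = 0.
Eigenvalues λ = -4, 4.
For λ=-4: (A-λI) row 1 is [8, 0], so an eigenvector is (0, 1).
For λ=4: (A-λI) row 2 is [16, -8], so an eigenvector is (-1, -2).
General solution: K_1e^(-4t)(0,1) + K_2e^(4t)(-1,-2).

x(t) = -K_2e^(4t), z(t) = K_1e^(-4t) - 2K_2e^(4t)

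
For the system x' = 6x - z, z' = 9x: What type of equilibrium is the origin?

unstable improper node

A = [[6,-1],[9,0]]; det(A-λI) = λ^2 - 6λ + 9.
repeated λ = 3 with a single eigenvector.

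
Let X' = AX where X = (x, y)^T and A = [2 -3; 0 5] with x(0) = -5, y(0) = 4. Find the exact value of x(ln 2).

-132

A = [[2,-3],[0,5]]; eigenvalues λ = 5, 2.
Eigenvectors: (-1,1) for λ=5, (-1,0) for λ=2.
From the initial condition, c_1 = 4, c_2 = 1.
x(ln 2) = (4)(2^5)(-1) + (1)(2^2)(-1) = -132.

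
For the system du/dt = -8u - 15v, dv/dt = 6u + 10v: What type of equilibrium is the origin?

unstable spiral

A = [[-8,-15],[6,10]]; det(A-λI) = λ^2 - 2λ + 10.
λ = 1 ± 3i: positive real part.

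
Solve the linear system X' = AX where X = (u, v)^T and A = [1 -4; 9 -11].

Coefficient matrix A = [[1, -4], [9, -11]].
Characteristic polynomial det(A - λI) = λ^2 + 10λ + 25 = 0.
Single eigenvalue λ = -5 with algebraic multiplicity 2.
Eigenvector v = (2,3); generalized eigenvector w with (A-λI)w=v is (-1,-2).
General solution: e^(-5t)[K_1·v + K_2·(t·v + w)].

u(t) = 2K_1e^(-5t) + 2K_2te^(-5t) - K_2e^(-5t), v(t) = 3K_1e^(-5t) + 3K_2te^(-5t) - 2K_2e^(-5t)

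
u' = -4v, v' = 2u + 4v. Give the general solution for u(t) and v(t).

Coefficient matrix A = [[0, -4], [2, 4]].
Characteristic polynomial det(A - λI) = λ^2 - 4λ + 8 = 0.
Eigenvalues λ = 2 ± 2i (complex conjugate pair).
For λ=2+2i: an eigenvector is (-1,1) - i(-1,0) = (-1 + i, 1).
A real fundamental pair from Re and Im of e^((2+2i)t)v: X_1 = e^(2t)(cos(2t)·(-1,1) + sin(2t)·(-1,0)), X_2 = e^(2t)(sin(2t)·(-1,1) - cos(2t)·(-1,0)).
General solution: C_1X_1 + C_2X_2.

u(t) = -C_1e^(2t)sin(2t) - C_1e^(2t)cos(2t) - C_2e^(2t)sin(2t) + C_2e^(2t)cos(2t), v(t) = C_1e^(2t)cos(2t) + C_2e^(2t)sin(2t)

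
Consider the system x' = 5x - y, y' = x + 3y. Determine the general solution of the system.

Coefficient matrix A = [[5, -1], [1, 3]].
Characteristic polynomial det(A - λI) = λ^2 - 8λ + 16 = 0.
Single eigenvalue λ = 4 with algebraic multiplicity 2.
Eigenvector v = (1,1); generalized eigenvector w with (A-λI)w=v is (-2,-3).
General solution: e^(4t)[C_1·v + C_2·(t·v + w)].

x(t) = C_1e^(4t) + C_2te^(4t) - 2C_2e^(4t), y(t) = C_1e^(4t) + C_2te^(4t) - 3C_2e^(4t)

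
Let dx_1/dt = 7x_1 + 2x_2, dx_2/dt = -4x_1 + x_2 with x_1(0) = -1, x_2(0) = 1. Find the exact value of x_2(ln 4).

1024

A = [[7,2],[-4,1]]; eigenvalues λ = 3, 5.
Eigenvectors: (1,-2) for λ=3, (1,-1) for λ=5.
From the initial condition, c_1 = 0, c_2 = -1.
x_2(ln 4) = (0)(4^3)(-2) + (-1)(4^5)(-1) = 1024.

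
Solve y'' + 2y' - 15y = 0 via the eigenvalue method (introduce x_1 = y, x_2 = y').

y(t) = c_1e^(3t) + c_2e^(-5t)

Let x_1 = y, x_2 = y'. Then x_1' = x_2 and x_2' = 15x_1 - 2x_2.
A = [[0,1],[15,-2]]; det(A-λI) = λ^2 + 2λ - 15.
Eigenvalues λ = 3, -5 with eigenvectors (1,3), (1,-5).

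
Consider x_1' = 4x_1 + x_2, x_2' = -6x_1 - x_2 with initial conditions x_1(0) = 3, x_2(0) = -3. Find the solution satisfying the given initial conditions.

Coefficient matrix A = [[4, 1], [-6, -1]].
Characteristic polynomial det(A - λI) = λ^2 - 3λ + 2 = 0.
Eigenvalues λ = 2, 1.
For λ=2: (A-λI) row 1 is [2, 1], so an eigenvector is (-1, 2).
For λ=1: (A-λI) row 1 is [3, 1], so an eigenvector is (1, -3).
General solution: c_1e^(2t)(-1,2) + c_2e^(t)(1,-3).
Applying x_1(0)=3, x_2(0)=-3 gives c_1=-6, c_2=-3.

x_1(t) = 6e^(2t) - 3e^(t), x_2(t) = -12e^(2t) + 9e^(t)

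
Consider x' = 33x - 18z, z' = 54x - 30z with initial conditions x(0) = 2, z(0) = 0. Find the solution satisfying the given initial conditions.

Coefficient matrix A = [[33, -18], [54, -30]].
Characteristic polynomial det(A - λI) = λ^2 - 3λ - 18 = 0.
Eigenvalues λ = -3, 6.
For λ=-3: (A-λI) row 1 is [36, -18], so an eigenvector is (1, 2).
For λ=6: (A-λI) row 1 is [27, -18], so an eigenvector is (2, 3).
General solution: C_1e^(-3t)(1,2) + C_2e^(6t)(2,3).
Applying x(0)=2, z(0)=0 gives C_1=-6, C_2=4.

x(t) = 8e^(6t) - 6e^(-3t), z(t) = 12e^(6t) - 12e^(-3t)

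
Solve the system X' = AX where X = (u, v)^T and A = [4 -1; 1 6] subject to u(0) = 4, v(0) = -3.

u(t) = -te^(5t) + 4e^(5t), v(t) = te^(5t) - 3e^(5t)

Coefficient matrix A = [[4, -1], [1, 6]].
Characteristic polynomial det(A - λI) = λ^2 - 10λ + 25 = 0.
Single eigenvalue λ = 5 with algebraic multiplicity 2.
Eigenvector v = (1,-1); generalized eigenvector w with (A-λI)w=v is (1,-2).
General solution: e^(5t)[K_1·v + K_2·(t·v + w)].
Applying u(0)=4, v(0)=-3 gives K_1=5, K_2=-1.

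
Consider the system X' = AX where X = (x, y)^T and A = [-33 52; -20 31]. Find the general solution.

Coefficient matrix A = [[-33, 52], [-20, 31]].
Characteristic polynomial det(A - λI) = λ^2 + 2λ + 17 = 0.
Eigenvalues λ = -1 ± 4i (complex conjugate pair).
For λ=-1+4i: an eigenvector is (2,1) - i(-3,-2) = (2 + 3i, 1 + 2i).
A real fundamental pair from Re and Im of e^((-1+4i)t)v: X_1 = e^(-t)(cos(4t)·(2,1) + sin(4t)·(-3,-2)), X_2 = e^(-t)(sin(4t)·(2,1) - cos(4t)·(-3,-2)).
General solution: K_1X_1 + K_2X_2.

x(t) = -3K_1e^(-t)sin(4t) + 2K_1e^(-t)cos(4t) + 2K_2e^(-t)sin(4t) + 3K_2e^(-t)cos(4t), y(t) = -2K_1e^(-t)sin(4t) + K_1e^(-t)cos(4t) + K_2e^(-t)sin(4t) + 2K_2e^(-t)cos(4t)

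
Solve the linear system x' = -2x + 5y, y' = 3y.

x(t) = K_1e^(-2t) - K_2e^(3t), y(t) = -K_2e^(3t)

Coefficient matrix A = [[-2, 5], [0, 3]].
Characteristic polynomial det(A - λI) = λ^2 - λ - 6 = 0.
Eigenvalues λ = -2, 3.
For λ=-2: (A-λI) row 1 is [0, 5], so an eigenvector is (1, 0).
For λ=3: (A-λI) row 1 is [-5, 5], so an eigenvector is (-1, -1).
General solution: K_1e^(-2t)(1,0) + K_2e^(3t)(-1,-1).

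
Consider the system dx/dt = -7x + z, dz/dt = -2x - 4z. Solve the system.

x(t) = C_1e^(-5t) + C_2e^(-6t), z(t) = 2C_1e^(-5t) + C_2e^(-6t)

Coefficient matrix A = [[-7, 1], [-2, -4]].
Characteristic polynomial det(A - λI) = λ^2 + 11λ + 30 = 0.
Eigenvalues λ = -5, -6.
For λ=-5: (A-λI) row 1 is [-2, 1], so an eigenvector is (1, 2).
For λ=-6: (A-λI) row 1 is [-1, 1], so an eigenvector is (1, 1).
General solution: C_1e^(-5t)(1,2) + C_2e^(-6t)(1,1).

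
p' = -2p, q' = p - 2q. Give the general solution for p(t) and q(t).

p(t) = c_2e^(-2t), q(t) = c_1e^(-2t) + c_2te^(-2t) - 2c_2e^(-2t)

Coefficient matrix A = [[-2, 0], [1, -2]].
Characteristic polynomial det(A - λI) = λ^2 + 4λ + 4 = 0.
Single eigenvalue λ = -2 with algebraic multiplicity 2.
Eigenvector v = (0,1); generalized eigenvector w with (A-λI)w=v is (1,-2).
General solution: e^(-2t)[c_1·v + c_2·(t·v + w)].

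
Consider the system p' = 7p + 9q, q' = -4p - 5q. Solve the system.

Coefficient matrix A = [[7, 9], [-4, -5]].
Characteristic polynomial det(A - λI) = λ^2 - 2λ + 1 = 0.
Single eigenvalue λ = 1 with algebraic multiplicity 2.
Eigenvector v = (3,-2); generalized eigenvector w with (A-λI)w=v is (-1,1).
General solution: e^(t)[C_1·v + C_2·(t·v + w)].

p(t) = 3C_1e^(t) + 3C_2te^(t) - C_2e^(t), q(t) = -2C_1e^(t) - 2C_2te^(t) + C_2e^(t)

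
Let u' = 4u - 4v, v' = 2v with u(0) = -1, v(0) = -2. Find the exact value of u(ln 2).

A = [[4,-4],[0,2]]; eigenvalues λ = 4, 2.
Eigenvectors: (1,0) for λ=4, (2,1) for λ=2.
From the initial condition, c_1 = 3, c_2 = -2.
u(ln 2) = (3)(2^4)(1) + (-2)(2^2)(2) = 32.

32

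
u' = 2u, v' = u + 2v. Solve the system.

Coefficient matrix A = [[2, 0], [1, 2]].
Characteristic polynomial det(A - λI) = λ^2 - 4λ + 4 = 0.
Single eigenvalue λ = 2 with algebraic multiplicity 2.
Eigenvector v = (0,-1); generalized eigenvector w with (A-λI)w=v is (-1,1).
General solution: e^(2t)[C_1·v + C_2·(t·v + w)].

u(t) = -C_2e^(2t), v(t) = -C_1e^(2t) - C_2te^(2t) + C_2e^(2t)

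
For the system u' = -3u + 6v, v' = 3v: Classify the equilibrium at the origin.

A = [[-3,6],[0,3]]; det(A-λI) = λ^2 - 9.
λ = 3, -3: opposite signs.

saddle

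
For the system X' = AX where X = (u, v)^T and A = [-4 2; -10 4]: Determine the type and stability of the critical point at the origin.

A = [[-4,2],[-10,4]]; det(A-λI) = λ^2 + 4.
λ = 0 ± 2i: zero real part.

center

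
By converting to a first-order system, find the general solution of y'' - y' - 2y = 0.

y(t) = K_1e^(2t) + K_2e^(-t)

Let x_1 = y, x_2 = y'. Then x_1' = x_2 and x_2' = 2x_1 + x_2.
A = [[0,1],[2,1]]; det(A-λI) = λ^2 - λ - 2.
Eigenvalues λ = 2, -1 with eigenvectors (1,2), (1,-1).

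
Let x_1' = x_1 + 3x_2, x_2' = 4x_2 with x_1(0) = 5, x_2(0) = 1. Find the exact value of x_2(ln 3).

A = [[1,3],[0,4]]; eigenvalues λ = 4, 1.
Eigenvectors: (-1,-1) for λ=4, (1,0) for λ=1.
From the initial condition, c_1 = -1, c_2 = 4.
x_2(ln 3) = (-1)(3^4)(-1) + (4)(3^1)(0) = 81.

81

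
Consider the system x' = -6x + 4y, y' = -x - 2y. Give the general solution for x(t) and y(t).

x(t) = 2K_1e^(-4t) + 2K_2te^(-4t) - 3K_2e^(-4t), y(t) = K_1e^(-4t) + K_2te^(-4t) - K_2e^(-4t)

Coefficient matrix A = [[-6, 4], [-1, -2]].
Characteristic polynomial det(A - λI) = λ^2 + 8λ + 16 = 0.
Single eigenvalue λ = -4 with algebraic multiplicity 2.
Eigenvector v = (2,1); generalized eigenvector w with (A-λI)w=v is (-3,-1).
General solution: e^(-4t)[K_1·v + K_2·(t·v + w)].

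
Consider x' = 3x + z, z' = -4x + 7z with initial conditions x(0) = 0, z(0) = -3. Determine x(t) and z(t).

Coefficient matrix A = [[3, 1], [-4, 7]].
Characteristic polynomial det(A - λI) = λ^2 - 10λ + 25 = 0.
Single eigenvalue λ = 5 with algebraic multiplicity 2.
Eigenvector v = (1,2); generalized eigenvector w with (A-λI)w=v is (0,1).
General solution: e^(5t)[c_1·v + c_2·(t·v + w)].
Applying x(0)=0, z(0)=-3 gives c_1=0, c_2=-3.

x(t) = -3te^(5t), z(t) = -6te^(5t) - 3e^(5t)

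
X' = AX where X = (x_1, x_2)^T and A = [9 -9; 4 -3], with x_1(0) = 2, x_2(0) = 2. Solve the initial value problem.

x_1(t) = -6te^(3t) + 2e^(3t), x_2(t) = -4te^(3t) + 2e^(3t)

Coefficient matrix A = [[9, -9], [4, -3]].
Characteristic polynomial det(A - λI) = λ^2 - 6λ + 9 = 0.
Single eigenvalue λ = 3 with algebraic multiplicity 2.
Eigenvector v = (3,2); generalized eigenvector w with (A-λI)w=v is (-1,-1).
General solution: e^(3t)[c_1·v + c_2·(t·v + w)].
Applying x_1(0)=2, x_2(0)=2 gives c_1=0, c_2=-2.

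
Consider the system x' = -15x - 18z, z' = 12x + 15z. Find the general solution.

Coefficient matrix A = [[-15, -18], [12, 15]].
Characteristic polynomial det(A - λI) = λ^2 - 9 = 0.
Eigenvalues λ = -3, 3.
For λ=-3: (A-λI) row 1 is [-12, -18], so an eigenvector is (3, -2).
For λ=3: (A-λI) row 1 is [-18, -18], so an eigenvector is (1, -1).
General solution: C_1e^(-3t)(3,-2) + C_2e^(3t)(1,-1).

x(t) = 3C_1e^(-3t) + C_2e^(3t), z(t) = -2C_1e^(-3t) - C_2e^(3t)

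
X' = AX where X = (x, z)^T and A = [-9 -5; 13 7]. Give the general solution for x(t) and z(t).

Coefficient matrix A = [[-9, -5], [13, 7]].
Characteristic polynomial det(A - λI) = λ^2 + 2λ + 2 = 0.
Eigenvalues λ = -1 ± i (complex conjugate pair).
For λ=-1+i: an eigenvector is (1,-2) - i(2,-3) = (1 - 2i, -2 + 3i).
A real fundamental pair from Re and Im of e^((-1+i)t)v: X_1 = e^(-t)(cos(t)·(1,-2) + sin(t)·(2,-3)), X_2 = e^(-t)(sin(t)·(1,-2) - cos(t)·(2,-3)).
General solution: C_1X_1 + C_2X_2.

x(t) = 2C_1e^(-t)sin(t) + C_1e^(-t)cos(t) + C_2e^(-t)sin(t) - 2C_2e^(-t)cos(t), z(t) = -3C_1e^(-t)sin(t) - 2C_1e^(-t)cos(t) - 2C_2e^(-t)sin(t) + 3C_2e^(-t)cos(t)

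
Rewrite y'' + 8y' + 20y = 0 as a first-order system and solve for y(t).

Let x_1 = y, x_2 = y'. Then x_1' = x_2 and x_2' = -20x_1 - 8x_2.
A = [[0,1],[-20,-8]]; det(A-λI) = λ^2 + 8λ + 20.
Eigenvalues λ = -4 ± 2i.

y(t) = C_1e^(-4t)cos(2t) + C_2e^(-4t)sin(2t)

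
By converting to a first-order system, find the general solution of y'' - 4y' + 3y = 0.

y(t) = C_1e^(3t) + C_2e^(t)

Let x_1 = y, x_2 = y'. Then x_1' = x_2 and x_2' = -3x_1 + 4x_2.
A = [[0,1],[-3,4]]; det(A-λI) = λ^2 - 4λ + 3.
Eigenvalues λ = 3, 1 with eigenvectors (1,3), (1,1).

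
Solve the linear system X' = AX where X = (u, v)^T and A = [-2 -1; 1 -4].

Coefficient matrix A = [[-2, -1], [1, -4]].
Characteristic polynomial det(A - λI) = λ^2 + 6λ + 9 = 0.
Single eigenvalue λ = -3 with algebraic multiplicity 2.
Eigenvector v = (-1,-1); generalized eigenvector w with (A-λI)w=v is (-3,-2).
General solution: e^(-3t)[C_1·v + C_2·(t·v + w)].

u(t) = -C_1e^(-3t) - C_2te^(-3t) - 3C_2e^(-3t), v(t) = -C_1e^(-3t) - C_2te^(-3t) - 2C_2e^(-3t)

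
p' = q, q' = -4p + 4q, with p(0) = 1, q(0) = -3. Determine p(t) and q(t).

p(t) = -5te^(2t) + e^(2t), q(t) = -10te^(2t) - 3e^(2t)

Coefficient matrix A = [[0, 1], [-4, 4]].
Characteristic polynomial det(A - λI) = λ^2 - 4λ + 4 = 0.
Single eigenvalue λ = 2 with algebraic multiplicity 2.
Eigenvector v = (1,2); generalized eigenvector w with (A-λI)w=v is (1,3).
General solution: e^(2t)[C_1·v + C_2·(t·v + w)].
Applying p(0)=1, q(0)=-3 gives C_1=6, C_2=-5.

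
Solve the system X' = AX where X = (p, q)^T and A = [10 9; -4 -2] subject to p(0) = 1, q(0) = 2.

Coefficient matrix A = [[10, 9], [-4, -2]].
Characteristic polynomial det(A - λI) = λ^2 - 8λ + 16 = 0.
Single eigenvalue λ = 4 with algebraic multiplicity 2.
Eigenvector v = (-3,2); generalized eigenvector w with (A-λI)w=v is (-2,1).
General solution: e^(4t)[C_1·v + C_2·(t·v + w)].
Applying p(0)=1, q(0)=2 gives C_1=5, C_2=-8.

p(t) = 24te^(4t) + e^(4t), q(t) = -16te^(4t) + 2e^(4t)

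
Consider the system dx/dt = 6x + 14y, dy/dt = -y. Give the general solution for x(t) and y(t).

x(t) = -c_1e^(6t) - 2c_2e^(-t), y(t) = c_2e^(-t)

Coefficient matrix A = [[6, 14], [0, -1]].
Characteristic polynomial det(A - λI) = λ^2 - 5λ - 6 = 0.
Eigenvalues λ = 6, -1.
For λ=6: (A-λI) row 1 is [0, 14], so an eigenvector is (-1, 0).
For λ=-1: (A-λI) row 1 is [7, 14], so an eigenvector is (-2, 1).
General solution: c_1e^(6t)(-1,0) + c_2e^(-t)(-2,1).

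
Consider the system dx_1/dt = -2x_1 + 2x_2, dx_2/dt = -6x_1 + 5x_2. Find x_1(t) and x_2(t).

x_1(t) = -2C_1e^(t) - C_2e^(2t), x_2(t) = -3C_1e^(t) - 2C_2e^(2t)

Coefficient matrix A = [[-2, 2], [-6, 5]].
Characteristic polynomial det(A - λI) = λ^2 - 3λ + 2 = 0.
Eigenvalues λ = 1, 2.
For λ=1: (A-λI) row 1 is [-3, 2], so an eigenvector is (-2, -3).
For λ=2: (A-λI) row 1 is [-4, 2], so an eigenvector is (-1, -2).
General solution: C_1e^(t)(-2,-3) + C_2e^(2t)(-1,-2).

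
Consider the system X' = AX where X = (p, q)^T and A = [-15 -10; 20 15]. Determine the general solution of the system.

p(t) = C_1e^(-5t) - C_2e^(5t), q(t) = -C_1e^(-5t) + 2C_2e^(5t)

Coefficient matrix A = [[-15, -10], [20, 15]].
Characteristic polynomial det(A - λI) = λ^2 - 25 = 0.
Eigenvalues λ = -5, 5.
For λ=-5: (A-λI) row 1 is [-10, -10], so an eigenvector is (1, -1).
For λ=5: (A-λI) row 1 is [-20, -10], so an eigenvector is (-1, 2).
General solution: C_1e^(-5t)(1,-1) + C_2e^(5t)(-1,2).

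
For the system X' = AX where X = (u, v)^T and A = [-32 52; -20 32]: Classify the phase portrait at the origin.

A = [[-32,52],[-20,32]]; det(A-λI) = λ^2 + 16.
λ = 0 ± 4i: zero real part.

center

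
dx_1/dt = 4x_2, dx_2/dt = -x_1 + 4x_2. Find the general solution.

x_1(t) = -2C_1e^(2t) - 2C_2te^(2t) + 3C_2e^(2t), x_2(t) = -C_1e^(2t) - C_2te^(2t) + C_2e^(2t)

Coefficient matrix A = [[0, 4], [-1, 4]].
Characteristic polynomial det(A - λI) = λ^2 - 4λ + 4 = 0.
Single eigenvalue λ = 2 with algebraic multiplicity 2.
Eigenvector v = (-2,-1); generalized eigenvector w with (A-λI)w=v is (3,1).
General solution: e^(2t)[C_1·v + C_2·(t·v + w)].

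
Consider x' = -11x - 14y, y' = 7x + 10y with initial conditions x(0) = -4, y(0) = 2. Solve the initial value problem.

Coefficient matrix A = [[-11, -14], [7, 10]].
Characteristic polynomial det(A - λI) = λ^2 + λ - 12 = 0.
Eigenvalues λ = 3, -4.
For λ=3: (A-λI) row 1 is [-14, -14], so an eigenvector is (1, -1).
For λ=-4: (A-λI) row 1 is [-7, -14], so an eigenvector is (-2, 1).
General solution: K_1e^(3t)(1,-1) + K_2e^(-4t)(-2,1).
Applying x(0)=-4, y(0)=2 gives K_1=0, K_2=2.

x(t) = -4e^(-4t), y(t) = 2e^(-4t)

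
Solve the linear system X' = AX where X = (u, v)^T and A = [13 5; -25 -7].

u(t) = -c_1e^(3t)cos(5t) - c_2e^(3t)sin(5t), v(t) = c_1e^(3t)sin(5t) + 2c_1e^(3t)cos(5t) + 2c_2e^(3t)sin(5t) - c_2e^(3t)cos(5t)

Coefficient matrix A = [[13, 5], [-25, -7]].
Characteristic polynomial det(A - λI) = λ^2 - 6λ + 34 = 0.
Eigenvalues λ = 3 ± 5i (complex conjugate pair).
For λ=3+5i: an eigenvector is (-1,2) - i(0,1) = (-1, 2 - i).
A real fundamental pair from Re and Im of e^((3+5i)t)v: X_1 = e^(3t)(cos(5t)·(-1,2) + sin(5t)·(0,1)), X_2 = e^(3t)(sin(5t)·(-1,2) - cos(5t)·(0,1)).
General solution: c_1X_1 + c_2X_2.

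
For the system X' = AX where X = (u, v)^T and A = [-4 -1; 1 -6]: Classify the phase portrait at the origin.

stable improper node

A = [[-4,-1],[1,-6]]; det(A-λI) = λ^2 + 10λ + 25.
repeated λ = -5 with a single eigenvector.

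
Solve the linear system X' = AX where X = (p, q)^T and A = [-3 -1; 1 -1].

Coefficient matrix A = [[-3, -1], [1, -1]].
Characteristic polynomial det(A - λI) = λ^2 + 4λ + 4 = 0.
Single eigenvalue λ = -2 with algebraic multiplicity 2.
Eigenvector v = (-1,1); generalized eigenvector w with (A-λI)w=v is (2,-1).
General solution: e^(-2t)[C_1·v + C_2·(t·v + w)].

p(t) = -C_1e^(-2t) - C_2te^(-2t) + 2C_2e^(-2t), q(t) = C_1e^(-2t) + C_2te^(-2t) - C_2e^(-2t)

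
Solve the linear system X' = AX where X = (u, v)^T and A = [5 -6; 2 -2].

Coefficient matrix A = [[5, -6], [2, -2]].
Characteristic polynomial det(A - λI) = λ^2 - 3λ + 2 = 0.
Eigenvalues λ = 1, 2.
For λ=1: (A-λI) row 1 is [4, -6], so an eigenvector is (3, 2).
For λ=2: (A-λI) row 1 is [3, -6], so an eigenvector is (2, 1).
General solution: C_1e^(t)(3,2) + C_2e^(2t)(2,1).

u(t) = 3C_1e^(t) + 2C_2e^(2t), v(t) = 2C_1e^(t) + C_2e^(2t)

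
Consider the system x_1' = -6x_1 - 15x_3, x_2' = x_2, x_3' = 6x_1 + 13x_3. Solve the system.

x_1(t) = -5K_1e^(3t) - 3K_3e^(4t), x_2(t) = K_2e^(t), x_3(t) = 3K_1e^(3t) + 2K_3e^(4t)

Coefficient matrix A = [[-6, 0, -15], [0, 1, 0], [6, 0, 13]].
det(A - λI) = 0 gives eigenvalues λ = 3, 1, 4.
For λ=3: eigenvector (-5,0,3).
For λ=1: eigenvector (0,1,0).
For λ=4: eigenvector (-3,0,2).
General solution: K_1e^(3t)(-5,0,3) + K_2e^(t)(0,1,0) + K_3e^(4t)(-3,0,2).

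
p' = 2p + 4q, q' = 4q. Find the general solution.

Coefficient matrix A = [[2, 4], [0, 4]].
Characteristic polynomial det(A - λI) = λ^2 - 6λ + 8 = 0.
Eigenvalues λ = 2, 4.
For λ=2: (A-λI) row 1 is [0, 4], so an eigenvector is (1, 0).
For λ=4: (A-λI) row 1 is [-2, 4], so an eigenvector is (2, 1).
General solution: c_1e^(2t)(1,0) + c_2e^(4t)(2,1).

p(t) = c_1e^(2t) + 2c_2e^(4t), q(t) = c_2e^(4t)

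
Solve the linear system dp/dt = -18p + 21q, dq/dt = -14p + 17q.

Coefficient matrix A = [[-18, 21], [-14, 17]].
Characteristic polynomial det(A - λI) = λ^2 + λ - 12 = 0.
Eigenvalues λ = -4, 3.
For λ=-4: (A-λI) row 1 is [-14, 21], so an eigenvector is (-3, -2).
For λ=3: (A-λI) row 1 is [-21, 21], so an eigenvector is (-1, -1).
General solution: C_1e^(-4t)(-3,-2) + C_2e^(3t)(-1,-1).

p(t) = -3C_1e^(-4t) - C_2e^(3t), q(t) = -2C_1e^(-4t) - C_2e^(3t)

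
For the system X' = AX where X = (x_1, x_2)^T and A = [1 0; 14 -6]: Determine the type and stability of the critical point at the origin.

saddle

A = [[1,0],[14,-6]]; det(A-λI) = λ^2 + 5λ - 6.
λ = 1, -6: opposite signs.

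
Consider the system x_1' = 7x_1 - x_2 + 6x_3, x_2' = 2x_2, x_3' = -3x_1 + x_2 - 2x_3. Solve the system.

x_1(t) = c_1e^(t) - c_2e^(2t) + 2c_3e^(4t), x_2(t) = c_2e^(2t), x_3(t) = -c_1e^(t) + c_2e^(2t) - c_3e^(4t)

Coefficient matrix A = [[7, -1, 6], [0, 2, 0], [-3, 1, -2]].
det(A - λI) = 0 gives eigenvalues λ = 1, 2, 4.
For λ=1: eigenvector (1,0,-1).
For λ=2: eigenvector (-1,1,1).
For λ=4: eigenvector (2,0,-1).
General solution: c_1e^(t)(1,0,-1) + c_2e^(2t)(-1,1,1) + c_3e^(4t)(2,0,-1).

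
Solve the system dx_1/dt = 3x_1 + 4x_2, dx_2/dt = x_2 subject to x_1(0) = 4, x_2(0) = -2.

x_1(t) = 4e^(t), x_2(t) = -2e^(t)

Coefficient matrix A = [[3, 4], [0, 1]].
Characteristic polynomial det(A - λI) = λ^2 - 4λ + 3 = 0.
Eigenvalues λ = 1, 3.
For λ=1: (A-λI) row 1 is [2, 4], so an eigenvector is (2, -1).
For λ=3: (A-λI) row 1 is [0, 4], so an eigenvector is (1, 0).
General solution: C_1e^(t)(2,-1) + C_2e^(3t)(1,0).
Applying x_1(0)=4, x_2(0)=-2 gives C_1=2, C_2=0.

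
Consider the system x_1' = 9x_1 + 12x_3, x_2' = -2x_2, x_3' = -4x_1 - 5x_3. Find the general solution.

x_1(t) = -3K_2e^(t) - 2K_3e^(3t), x_2(t) = K_1e^(-2t), x_3(t) = 2K_2e^(t) + K_3e^(3t)

Coefficient matrix A = [[9, 0, 12], [0, -2, 0], [-4, 0, -5]].
det(A - λI) = 0 gives eigenvalues λ = -2, 1, 3.
For λ=-2: eigenvector (0,1,0).
For λ=1: eigenvector (-3,0,2).
For λ=3: eigenvector (-2,0,1).
General solution: K_1e^(-2t)(0,1,0) + K_2e^(t)(-3,0,2) + K_3e^(3t)(-2,0,1).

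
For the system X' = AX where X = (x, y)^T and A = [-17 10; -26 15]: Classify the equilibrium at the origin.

A = [[-17,10],[-26,15]]; det(A-λI) = λ^2 + 2λ + 5.
λ = -1 ± 2i: negative real part.

stable spiral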